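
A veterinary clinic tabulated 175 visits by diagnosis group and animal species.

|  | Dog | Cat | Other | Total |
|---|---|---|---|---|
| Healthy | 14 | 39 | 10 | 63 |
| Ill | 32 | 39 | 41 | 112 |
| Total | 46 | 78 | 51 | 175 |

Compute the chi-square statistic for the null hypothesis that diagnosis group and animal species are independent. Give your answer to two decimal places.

Grand total N = 175.
Expected counts (row total × column total / N):
  Healthy, Dog: 63×46/175 = 16.560
  Healthy, Cat: 63×78/175 = 28.080
  Healthy, Other: 63×51/175 = 18.360
  Ill, Dog: 112×46/175 = 29.440
  Ill, Cat: 112×78/175 = 49.920
  Ill, Other: 112×51/175 = 32.640
Contributions (O − E)²/E:
  (14 − 16.560)²/16.560 = 0.3957
  (39 − 28.080)²/28.080 = 4.2467
  (10 − 18.360)²/18.360 = 3.8066
  (32 − 29.440)²/29.440 = 0.2226
  (39 − 49.920)²/49.920 = 2.3888
  (41 − 32.640)²/32.640 = 2.1412
χ² = 0.3957 + 4.2467 + 3.8066 + 0.2226 + 2.3888 + 2.1412 = 13.20

13.20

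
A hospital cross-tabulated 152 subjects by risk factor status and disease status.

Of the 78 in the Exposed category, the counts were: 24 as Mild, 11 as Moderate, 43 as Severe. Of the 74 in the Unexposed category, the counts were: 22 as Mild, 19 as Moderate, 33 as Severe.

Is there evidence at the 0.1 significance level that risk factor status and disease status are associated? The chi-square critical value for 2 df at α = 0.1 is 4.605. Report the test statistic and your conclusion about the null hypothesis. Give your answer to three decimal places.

Row totals: 78, 74. Column totals: 46, 30, 76. Grand total N = 152.
Expected counts (row total × column total / N):
  Exposed, Mild: 78×46/152 = 23.6053
  Exposed, Moderate: 78×30/152 = 15.3947
  Exposed, Severe: 78×76/152 = 39.0000
  Unexposed, Mild: 74×46/152 = 22.3947
  Unexposed, Moderate: 74×30/152 = 14.6053
  Unexposed, Severe: 74×76/152 = 37.0000
Contributions (O − E)²/E:
  (24 − 23.6053)²/23.6053 = 0.0066
  (11 − 15.3947)²/15.3947 = 1.2545
  (43 − 39.0000)²/39.0000 = 0.4103
  (22 − 22.3947)²/22.3947 = 0.0070
  (19 − 14.6053)²/14.6053 = 1.3224
  (33 − 37.0000)²/37.0000 = 0.4324
χ² = 0.0066 + 1.2545 + 0.4103 + 0.0070 + 1.3224 + 0.4324 = 3.433
df = (2−1)(3−1) = 2. Since 3.433 < 4.605, fail to reject the null hypothesis of independence at α = 0.1.

3.433; fail to reject H₀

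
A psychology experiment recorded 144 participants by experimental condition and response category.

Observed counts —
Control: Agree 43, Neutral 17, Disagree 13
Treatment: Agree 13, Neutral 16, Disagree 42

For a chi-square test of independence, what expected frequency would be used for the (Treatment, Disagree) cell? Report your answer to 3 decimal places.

Row total (Treatment) = 71; column total (Disagree) = 55; grand total N = 144.
Expected count = (row total × column total) / N = 71 × 55 / 144 = 27.118.

27.118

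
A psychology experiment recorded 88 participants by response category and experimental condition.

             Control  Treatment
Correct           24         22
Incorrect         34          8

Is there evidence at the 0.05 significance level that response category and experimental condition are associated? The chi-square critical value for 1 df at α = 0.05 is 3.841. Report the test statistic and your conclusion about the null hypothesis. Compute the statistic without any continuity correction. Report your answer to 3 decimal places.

Row totals: 46, 42. Column totals: 58, 30. Grand total N = 88.
Expected counts (row total × column total / N):
  Correct, Control: 46×58/88 = 30.3182
  Correct, Treatment: 46×30/88 = 15.6818
  Incorrect, Control: 42×58/88 = 27.6818
  Incorrect, Treatment: 42×30/88 = 14.3182
Contributions (O − E)²/E:
  (24 − 30.3182)²/30.3182 = 1.3167
  (22 − 15.6818)²/15.6818 = 2.5456
  (34 − 27.6818)²/27.6818 = 1.4421
  (8 − 14.3182)²/14.3182 = 2.7880
χ² = 1.3167 + 2.5456 + 1.4421 + 2.7880 = 8.092
df = (2−1)(2−1) = 1. Since 8.092 > 3.841, reject the null hypothesis of independence at α = 0.05.

8.092; reject H₀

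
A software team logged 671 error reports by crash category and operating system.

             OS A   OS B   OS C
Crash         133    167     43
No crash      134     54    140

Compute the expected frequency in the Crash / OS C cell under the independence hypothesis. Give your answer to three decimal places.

93.545

Row total (Crash) = 343; column total (OS C) = 183; grand total N = 671.
Expected count = (row total × column total) / N = 343 × 183 / 671 = 93.545.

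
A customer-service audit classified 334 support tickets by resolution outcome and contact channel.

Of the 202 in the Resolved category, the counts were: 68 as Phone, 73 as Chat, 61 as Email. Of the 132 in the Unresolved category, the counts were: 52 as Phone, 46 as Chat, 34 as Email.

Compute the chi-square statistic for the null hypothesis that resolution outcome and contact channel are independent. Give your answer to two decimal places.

1.32

Row totals: 202, 132. Column totals: 120, 119, 95. Grand total N = 334.
Expected counts (row total × column total / N):
  Resolved, Phone: 202×120/334 = 72.575
  Resolved, Chat: 202×119/334 = 71.970
  Resolved, Email: 202×95/334 = 57.455
  Unresolved, Phone: 132×120/334 = 47.425
  Unresolved, Chat: 132×119/334 = 47.030
  Unresolved, Email: 132×95/334 = 37.545
Contributions (O − E)²/E:
  (68 − 72.575)²/72.575 = 0.2884
  (73 − 71.970)²/71.970 = 0.0147
  (61 − 57.455)²/57.455 = 0.2187
  (52 − 47.425)²/47.425 = 0.4413
  (46 − 47.030)²/47.030 = 0.0226
  (34 − 37.545)²/37.545 = 0.3347
χ² = 0.2884 + 0.0147 + 0.2187 + 0.4413 + 0.0226 + 0.3347 = 1.32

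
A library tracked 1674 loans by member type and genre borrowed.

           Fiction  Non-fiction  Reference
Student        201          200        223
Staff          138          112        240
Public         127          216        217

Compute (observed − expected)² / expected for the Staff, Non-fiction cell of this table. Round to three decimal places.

11.716

Row total (Staff) = 490; column total (Non-fiction) = 528; N = 1674.
Expected count E = 490 × 528 / 1674 = 154.5520.
Contribution = (O − E)²/E = (112 − 154.5520)² / 154.5520 = 11.716.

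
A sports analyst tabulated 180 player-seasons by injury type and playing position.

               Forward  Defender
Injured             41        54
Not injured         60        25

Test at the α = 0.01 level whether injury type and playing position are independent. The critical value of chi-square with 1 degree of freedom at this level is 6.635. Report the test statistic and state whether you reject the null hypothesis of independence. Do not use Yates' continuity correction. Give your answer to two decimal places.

Row totals: 95, 85. Column totals: 101, 79. Grand total N = 180.
Expected counts (row total × column total / N):
  Injured, Forward: 95×101/180 = 53.3056
  Injured, Defender: 95×79/180 = 41.6944
  Not injured, Forward: 85×101/180 = 47.6944
  Not injured, Defender: 85×79/180 = 37.3056
Contributions (O − E)²/E:
  (41 − 53.3056)²/53.3056 = 2.8407
  (54 − 41.6944)²/41.6944 = 3.6318
  (60 − 47.6944)²/47.6944 = 3.1750
  (25 − 37.3056)²/37.3056 = 4.0591
χ² = 2.8407 + 3.6318 + 3.1750 + 4.0591 = 13.71
df = (2−1)(2−1) = 1. Since 13.71 > 6.635, reject the null hypothesis of independence at α = 0.01.

13.71; reject H₀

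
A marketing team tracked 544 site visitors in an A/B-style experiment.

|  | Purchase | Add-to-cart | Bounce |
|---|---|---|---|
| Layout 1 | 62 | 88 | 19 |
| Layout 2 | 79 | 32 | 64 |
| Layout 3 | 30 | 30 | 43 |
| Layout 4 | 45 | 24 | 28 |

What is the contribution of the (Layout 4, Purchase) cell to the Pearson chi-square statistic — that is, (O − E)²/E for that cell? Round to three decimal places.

Row total (Layout 4) = 97; column total (Purchase) = 216; N = 544.
Expected count E = 97 × 216 / 544 = 38.5147.
Contribution = (O − E)²/E = (45 − 38.5147)² / 38.5147 = 1.092.

1.092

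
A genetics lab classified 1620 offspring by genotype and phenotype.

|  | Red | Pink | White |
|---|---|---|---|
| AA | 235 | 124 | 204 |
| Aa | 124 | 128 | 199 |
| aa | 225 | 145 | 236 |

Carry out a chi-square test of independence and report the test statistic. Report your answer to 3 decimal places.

22.685

Row totals: 563, 451, 606. Column totals: 584, 397, 639. Grand total N = 1620.
Expected counts (row total × column total / N):
  AA, Red: 563×584/1620 = 202.9580
  AA, Pink: 563×397/1620 = 137.9698
  AA, White: 563×639/1620 = 222.0722
  Aa, Red: 451×584/1620 = 162.5827
  Aa, Pink: 451×397/1620 = 110.5228
  Aa, White: 451×639/1620 = 177.8944
  aa, Red: 606×584/1620 = 218.4593
  aa, Pink: 606×397/1620 = 148.5074
  aa, White: 606×639/1620 = 239.0333
Contributions (O − E)²/E:
  (235 − 202.9580)²/202.9580 = 5.0586
  (124 − 137.9698)²/137.9698 = 1.4145
  (204 − 222.0722)²/222.0722 = 1.4707
  (124 − 162.5827)²/162.5827 = 9.1561
  (128 − 110.5228)²/110.5228 = 2.7637
  (199 − 177.8944)²/177.8944 = 2.5040
  (225 − 218.4593)²/218.4593 = 0.1958
  (145 − 148.5074)²/148.5074 = 0.0828
  (236 − 239.0333)²/239.0333 = 0.0385
χ² = 5.0586 + 1.4145 + 1.4707 + 9.1561 + 2.7637 + 2.5040 + 0.1958 + 0.0828 + 0.0385 = 22.685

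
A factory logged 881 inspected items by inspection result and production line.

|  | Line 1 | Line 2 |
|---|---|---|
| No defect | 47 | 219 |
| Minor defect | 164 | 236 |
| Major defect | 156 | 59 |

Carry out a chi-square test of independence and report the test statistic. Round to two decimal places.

147.52

Row totals: 266, 400, 215. Column totals: 367, 514. Grand total N = 881.
Expected counts (row total × column total / N):
  No defect, Line 1: 266×367/881 = 110.8082
  No defect, Line 2: 266×514/881 = 155.1918
  Minor defect, Line 1: 400×367/881 = 166.6288
  Minor defect, Line 2: 400×514/881 = 233.3712
  Major defect, Line 1: 215×367/881 = 89.5630
  Major defect, Line 2: 215×514/881 = 125.4370
Contributions (O − E)²/E:
  (47 − 110.8082)²/110.8082 = 36.7435
  (219 − 155.1918)²/155.1918 = 26.2352
  (164 − 166.6288)²/166.6288 = 0.0415
  (236 − 233.3712)²/233.3712 = 0.0296
  (156 − 89.5630)²/89.5630 = 49.2823
  (59 − 125.4370)²/125.4370 = 35.1880
χ² = 36.7435 + 26.2352 + 0.0415 + 0.0296 + 49.2823 + 35.1880 = 147.52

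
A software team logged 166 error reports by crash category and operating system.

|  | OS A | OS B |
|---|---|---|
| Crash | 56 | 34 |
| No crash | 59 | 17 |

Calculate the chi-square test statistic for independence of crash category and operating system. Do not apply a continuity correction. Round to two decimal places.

Row totals: 90, 76. Column totals: 115, 51. Grand total N = 166.
Expected counts (row total × column total / N):
  Crash, OS A: 90×115/166 = 62.349
  Crash, OS B: 90×51/166 = 27.651
  No crash, OS A: 76×115/166 = 52.651
  No crash, OS B: 76×51/166 = 23.349
Contributions (O − E)²/E:
  (56 − 62.349)²/62.349 = 0.6465
  (34 − 27.651)²/27.651 = 1.4578
  (59 − 52.651)²/52.651 = 0.7656
  (17 − 23.349)²/23.349 = 1.7264
χ² = 0.6465 + 1.4578 + 0.7656 + 1.7264 = 4.60

4.60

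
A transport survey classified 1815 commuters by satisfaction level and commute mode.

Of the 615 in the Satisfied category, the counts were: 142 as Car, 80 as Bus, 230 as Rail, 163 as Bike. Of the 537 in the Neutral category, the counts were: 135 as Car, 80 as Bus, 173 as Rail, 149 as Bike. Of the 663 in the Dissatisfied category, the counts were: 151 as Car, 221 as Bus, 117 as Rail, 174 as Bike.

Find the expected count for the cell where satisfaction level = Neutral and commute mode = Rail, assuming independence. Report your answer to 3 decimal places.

153.851

Row total (Neutral) = 537; column total (Rail) = 520; grand total N = 1815.
Expected count = (row total × column total) / N = 537 × 520 / 1815 = 153.851.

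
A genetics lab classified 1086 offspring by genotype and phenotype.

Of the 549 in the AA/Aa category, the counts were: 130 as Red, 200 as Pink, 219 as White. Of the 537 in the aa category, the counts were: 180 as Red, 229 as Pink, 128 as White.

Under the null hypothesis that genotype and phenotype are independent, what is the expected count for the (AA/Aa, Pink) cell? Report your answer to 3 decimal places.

216.870

Row total (AA/Aa) = 549; column total (Pink) = 429; grand total N = 1086.
Expected count = (row total × column total) / N = 549 × 429 / 1086 = 216.870.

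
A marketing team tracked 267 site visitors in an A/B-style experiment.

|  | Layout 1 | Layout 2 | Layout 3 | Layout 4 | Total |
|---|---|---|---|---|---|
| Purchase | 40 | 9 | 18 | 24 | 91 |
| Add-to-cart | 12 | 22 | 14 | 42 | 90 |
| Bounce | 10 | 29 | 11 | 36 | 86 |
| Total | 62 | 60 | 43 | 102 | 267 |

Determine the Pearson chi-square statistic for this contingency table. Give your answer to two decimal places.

43.71

Grand total N = 267.
Expected counts (row total × column total / N):
  Purchase, Layout 1: 91×62/267 = 21.131
  Purchase, Layout 2: 91×60/267 = 20.449
  Purchase, Layout 3: 91×43/267 = 14.655
  Purchase, Layout 4: 91×102/267 = 34.764
  Add-to-cart, Layout 1: 90×62/267 = 20.899
  Add-to-cart, Layout 2: 90×60/267 = 20.225
  Add-to-cart, Layout 3: 90×43/267 = 14.494
  Add-to-cart, Layout 4: 90×102/267 = 34.382
  Bounce, Layout 1: 86×62/267 = 19.970
  Bounce, Layout 2: 86×60/267 = 19.326
  Bounce, Layout 3: 86×43/267 = 13.850
  Bounce, Layout 4: 86×102/267 = 32.854
Contributions (O − E)²/E:
  (40 − 21.131)²/21.131 = 16.8491
  (9 − 20.449)²/20.449 = 6.4101
  (18 − 14.655)²/14.655 = 0.7635
  (24 − 34.764)²/34.764 = 3.3329
  (12 − 20.899)²/20.899 = 3.7893
  (22 − 20.225)²/20.225 = 0.1558
  (14 − 14.494)²/14.494 = 0.0168
  (42 − 34.382)²/34.382 = 1.6879
  (10 − 19.970)²/19.970 = 4.9775
  (29 − 19.326)²/19.326 = 4.8425
  (11 − 13.850)²/13.850 = 0.5865
  (36 − 32.854)²/32.854 = 0.3013
χ² = 16.8491 + 6.4101 + 0.7635 + 3.3329 + 3.7893 + 0.1558 + 0.0168 + 1.6879 + 4.9775 + 4.8425 + 0.5865 + 0.3013 = 43.71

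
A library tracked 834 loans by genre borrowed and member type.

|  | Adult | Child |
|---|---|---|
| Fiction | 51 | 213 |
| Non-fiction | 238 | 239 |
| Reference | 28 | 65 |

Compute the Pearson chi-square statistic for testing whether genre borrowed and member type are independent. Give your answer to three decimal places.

70.207

Row totals: 264, 477, 93. Column totals: 317, 517. Grand total N = 834.
Expected counts (row total × column total / N):
  Fiction, Adult: 264×317/834 = 100.3453
  Fiction, Child: 264×517/834 = 163.6547
  Non-fiction, Adult: 477×317/834 = 181.3058
  Non-fiction, Child: 477×517/834 = 295.6942
  Reference, Adult: 93×317/834 = 35.3489
  Reference, Child: 93×517/834 = 57.6511
Contributions (O − E)²/E:
  (51 − 100.3453)²/100.3453 = 24.2658
  (213 − 163.6547)²/163.6547 = 14.8786
  (238 − 181.3058)²/181.3058 = 17.7282
  (239 − 295.6942)²/295.6942 = 10.8701
  (28 − 35.3489)²/35.3489 = 1.5278
  (65 − 57.6511)²/57.6511 = 0.9368
χ² = 24.2658 + 14.8786 + 17.7282 + 10.8701 + 1.5278 + 0.9368 = 70.207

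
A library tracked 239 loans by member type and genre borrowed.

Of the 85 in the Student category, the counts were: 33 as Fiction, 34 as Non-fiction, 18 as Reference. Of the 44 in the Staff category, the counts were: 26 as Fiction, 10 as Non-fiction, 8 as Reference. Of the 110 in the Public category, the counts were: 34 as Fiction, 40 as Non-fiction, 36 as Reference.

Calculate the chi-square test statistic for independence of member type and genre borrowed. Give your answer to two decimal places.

12.68

Row totals: 85, 44, 110. Column totals: 93, 84, 62. Grand total N = 239.
Expected counts (row total × column total / N):
  Student, Fiction: 85×93/239 = 33.075
  Student, Non-fiction: 85×84/239 = 29.874
  Student, Reference: 85×62/239 = 22.050
  Staff, Fiction: 44×93/239 = 17.121
  Staff, Non-fiction: 44×84/239 = 15.464
  Staff, Reference: 44×62/239 = 11.414
  Public, Fiction: 110×93/239 = 42.803
  Public, Non-fiction: 110×84/239 = 38.661
  Public, Reference: 110×62/239 = 28.536
Contributions (O − E)²/E:
  (33 − 33.075)²/33.075 = 0.0002
  (34 − 29.874)²/29.874 = 0.5699
  (18 − 22.050)²/22.050 = 0.7439
  (26 − 17.121)²/17.121 = 4.6047
  (10 − 15.464)²/15.464 = 1.9306
  (8 − 11.414)²/11.414 = 1.0211
  (34 − 42.803)²/42.803 = 1.8105
  (40 − 38.661)²/38.661 = 0.0464
  (36 − 28.536)²/28.536 = 1.9523
χ² = 0.0002 + 0.5699 + 0.7439 + 4.6047 + 1.9306 + 1.0211 + 1.8105 + 0.0464 + 1.9523 = 12.68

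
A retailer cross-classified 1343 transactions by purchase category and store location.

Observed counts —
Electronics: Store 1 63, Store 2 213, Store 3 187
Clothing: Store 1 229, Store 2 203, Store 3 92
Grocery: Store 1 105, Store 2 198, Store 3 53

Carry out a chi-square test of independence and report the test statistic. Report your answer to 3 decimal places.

Row totals: 463, 524, 356. Column totals: 397, 614, 332. Grand total N = 1343.
Expected counts (row total × column total / N):
  Electronics, Store 1: 463×397/1343 = 136.8660
  Electronics, Store 2: 463×614/1343 = 211.6768
  Electronics, Store 3: 463×332/1343 = 114.4572
  Clothing, Store 1: 524×397/1343 = 154.8980
  Clothing, Store 2: 524×614/1343 = 239.5652
  Clothing, Store 3: 524×332/1343 = 129.5369
  Grocery, Store 1: 356×397/1343 = 105.2360
  Grocery, Store 2: 356×614/1343 = 162.7580
  Grocery, Store 3: 356×332/1343 = 88.0060
Contributions (O − E)²/E:
  (63 − 136.8660)²/136.8660 = 39.8652
  (213 − 211.6768)²/211.6768 = 0.0083
  (187 − 114.4572)²/114.4572 = 45.9775
  (229 − 154.8980)²/154.8980 = 35.4498
  (203 − 239.5652)²/239.5652 = 5.5810
  (92 − 129.5369)²/129.5369 = 10.8774
  (105 − 105.2360)²/105.2360 = 0.0005
  (198 − 162.7580)²/162.7580 = 7.6310
  (53 − 88.0060)²/88.0060 = 13.9243
χ² = 39.8652 + 0.0083 + 45.9775 + 35.4498 + 5.5810 + 10.8774 + 0.0005 + 7.6310 + 13.9243 = 159.315

159.315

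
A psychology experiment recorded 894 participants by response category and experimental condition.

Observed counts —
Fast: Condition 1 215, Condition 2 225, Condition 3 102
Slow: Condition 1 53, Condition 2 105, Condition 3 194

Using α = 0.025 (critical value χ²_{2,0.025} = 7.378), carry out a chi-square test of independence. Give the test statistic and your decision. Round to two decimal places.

135.92; reject H₀

Row totals: 542, 352. Column totals: 268, 330, 296. Grand total N = 894.
Expected counts (row total × column total / N):
  Fast, Condition 1: 542×268/894 = 162.4787
  Fast, Condition 2: 542×330/894 = 200.0671
  Fast, Condition 3: 542×296/894 = 179.4541
  Slow, Condition 1: 352×268/894 = 105.5213
  Slow, Condition 2: 352×330/894 = 129.9329
  Slow, Condition 3: 352×296/894 = 116.5459
Contributions (O − E)²/E:
  (215 − 162.4787)²/162.4787 = 16.9775
  (225 − 200.0671)²/200.0671 = 3.1072
  (102 − 179.4541)²/179.4541 = 33.4299
  (53 − 105.5213)²/105.5213 = 26.1415
  (105 − 129.9329)²/129.9329 = 4.7844
  (194 − 116.5459)²/116.5459 = 51.4745
χ² = 16.9775 + 3.1072 + 33.4299 + 26.1415 + 4.7844 + 51.4745 = 135.92
df = (2−1)(3−1) = 2. Since 135.92 > 7.378, reject the null hypothesis of independence at α = 0.025.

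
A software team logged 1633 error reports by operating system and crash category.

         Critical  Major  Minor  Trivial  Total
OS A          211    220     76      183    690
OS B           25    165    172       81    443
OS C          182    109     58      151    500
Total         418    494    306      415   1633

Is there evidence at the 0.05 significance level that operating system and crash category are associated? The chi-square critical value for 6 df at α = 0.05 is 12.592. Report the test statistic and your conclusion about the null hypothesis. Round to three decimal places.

Grand total N = 1633.
Expected counts (row total × column total / N):
  OS A, Critical: 690×418/1633 = 176.61972
  OS A, Major: 690×494/1633 = 208.73239
  OS A, Minor: 690×306/1633 = 129.29577
  OS A, Trivial: 690×415/1633 = 175.35211
  OS B, Critical: 443×418/1633 = 113.39498
  OS B, Major: 443×494/1633 = 134.01225
  OS B, Minor: 443×306/1633 = 83.01164
  OS B, Trivial: 443×415/1633 = 112.58114
  OS C, Critical: 500×418/1633 = 127.98530
  OS C, Major: 500×494/1633 = 151.25536
  OS C, Minor: 500×306/1633 = 93.69259
  OS C, Trivial: 500×415/1633 = 127.06675
Contributions (O − E)²/E:
  (211 − 176.61972)²/176.61972 = 6.6924
  (220 − 208.73239)²/208.73239 = 0.6082
  (76 − 129.29577)²/129.29577 = 21.9685
  (183 − 175.35211)²/175.35211 = 0.3336
  (25 − 113.39498)²/113.39498 = 68.9067
  (165 − 134.01225)²/134.01225 = 7.1653
  (172 − 83.01164)²/83.01164 = 95.3954
  (81 − 112.58114)²/112.58114 = 8.8591
  (182 − 127.98530)²/127.98530 = 22.7963
  (109 − 151.25536)²/151.25536 = 11.8046
  (58 − 93.69259)²/93.69259 = 13.5972
  (151 − 127.06675)²/127.06675 = 4.5079
χ² = 6.6924 + 0.6082 + 21.9685 + 0.3336 + 68.9067 + 7.1653 + 95.3954 + 8.8591 + 22.7963 + 11.8046 + 13.5972 + 4.5079 = 262.635
df = (3−1)(4−1) = 6. Since 262.635 > 12.592, reject the null hypothesis of independence at α = 0.05.

262.635; reject H₀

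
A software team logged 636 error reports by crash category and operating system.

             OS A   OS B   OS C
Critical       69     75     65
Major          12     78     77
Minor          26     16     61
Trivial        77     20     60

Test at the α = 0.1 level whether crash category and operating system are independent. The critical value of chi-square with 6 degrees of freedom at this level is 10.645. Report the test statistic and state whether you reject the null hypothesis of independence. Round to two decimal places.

106.59; reject H₀

Row totals: 209, 167, 103, 157. Column totals: 184, 189, 263. Grand total N = 636.
Expected counts (row total × column total / N):
  Critical, OS A: 209×184/636 = 60.46541
  Critical, OS B: 209×189/636 = 62.10849
  Critical, OS C: 209×263/636 = 86.42610
  Major, OS A: 167×184/636 = 48.31447
  Major, OS B: 167×189/636 = 49.62736
  Major, OS C: 167×263/636 = 69.05818
  Minor, OS A: 103×184/636 = 29.79874
  Minor, OS B: 103×189/636 = 30.60849
  Minor, OS C: 103×263/636 = 42.59277
  Trivial, OS A: 157×184/636 = 45.42138
  Trivial, OS B: 157×189/636 = 46.65566
  Trivial, OS C: 157×263/636 = 64.92296
Contributions (O − E)²/E:
  (69 − 60.46541)²/60.46541 = 1.2046
  (75 − 62.10849)²/62.10849 = 2.6758
  (65 − 86.42610)²/86.42610 = 5.3118
  (12 − 48.31447)²/48.31447 = 27.2949
  (78 − 49.62736)²/49.62736 = 16.2210
  (77 − 69.05818)²/69.05818 = 0.9133
  (26 − 29.79874)²/29.79874 = 0.4843
  (16 − 30.60849)²/30.60849 = 6.9722
  (61 − 42.59277)²/42.59277 = 7.9550
  (77 − 45.42138)²/45.42138 = 21.9546
  (20 − 46.65566)²/46.65566 = 15.2291
  (60 − 64.92296)²/64.92296 = 0.3733
χ² = 1.2046 + 2.6758 + 5.3118 + 27.2949 + 16.2210 + 0.9133 + 0.4843 + 6.9722 + 7.9550 + 21.9546 + 15.2291 + 0.3733 = 106.59
df = (4−1)(3−1) = 6. Since 106.59 > 10.645, reject the null hypothesis of independence at α = 0.1.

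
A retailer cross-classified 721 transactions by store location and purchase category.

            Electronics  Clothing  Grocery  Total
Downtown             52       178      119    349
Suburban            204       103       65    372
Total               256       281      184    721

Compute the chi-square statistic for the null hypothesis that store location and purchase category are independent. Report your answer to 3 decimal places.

125.510

Grand total N = 721.
Expected counts (row total × column total / N):
  Downtown, Electronics: 349×256/721 = 123.9168
  Downtown, Clothing: 349×281/721 = 136.0180
  Downtown, Grocery: 349×184/721 = 89.0652
  Suburban, Electronics: 372×256/721 = 132.0832
  Suburban, Clothing: 372×281/721 = 144.9820
  Suburban, Grocery: 372×184/721 = 94.9348
Contributions (O − E)²/E:
  (52 − 123.9168)²/123.9168 = 41.7379
  (178 − 136.0180)²/136.0180 = 12.9578
  (119 − 89.0652)²/89.0652 = 10.0611
  (204 − 132.0832)²/132.0832 = 39.1573
  (103 − 144.9820)²/144.9820 = 12.1566
  (65 − 94.9348)²/94.9348 = 9.4390
χ² = 41.7379 + 12.9578 + 10.0611 + 39.1573 + 12.1566 + 9.4390 = 125.510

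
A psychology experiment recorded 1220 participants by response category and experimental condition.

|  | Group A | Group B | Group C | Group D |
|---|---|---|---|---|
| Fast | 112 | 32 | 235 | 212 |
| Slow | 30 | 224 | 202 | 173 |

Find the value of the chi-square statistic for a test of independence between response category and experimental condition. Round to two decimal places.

Row totals: 591, 629. Column totals: 142, 256, 437, 385. Grand total N = 1220.
Expected counts (row total × column total / N):
  Fast, Group A: 591×142/1220 = 68.789
  Fast, Group B: 591×256/1220 = 124.013
  Fast, Group C: 591×437/1220 = 211.694
  Fast, Group D: 591×385/1220 = 186.504
  Slow, Group A: 629×142/1220 = 73.211
  Slow, Group B: 629×256/1220 = 131.987
  Slow, Group C: 629×437/1220 = 225.306
  Slow, Group D: 629×385/1220 = 198.496
Contributions (O − E)²/E:
  (112 − 68.789)²/68.789 = 27.1437
  (32 − 124.013)²/124.013 = 68.2702
  (235 − 211.694)²/211.694 = 2.5658
  (212 − 186.504)²/186.504 = 3.4854
  (30 − 73.211)²/73.211 = 25.5042
  (224 − 131.987)²/131.987 = 64.1457
  (202 − 225.306)²/225.306 = 2.4108
  (173 − 198.496)²/198.496 = 3.2749
χ² = 27.1437 + 68.2702 + 2.5658 + 3.4854 + 25.5042 + 64.1457 + 2.4108 + 3.2749 = 196.80

196.80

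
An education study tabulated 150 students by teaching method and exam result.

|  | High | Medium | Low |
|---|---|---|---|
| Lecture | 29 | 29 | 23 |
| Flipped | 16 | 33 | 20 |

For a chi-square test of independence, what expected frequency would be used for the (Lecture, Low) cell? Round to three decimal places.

Row total (Lecture) = 81; column total (Low) = 43; grand total N = 150.
Expected count = (row total × column total) / N = 81 × 43 / 150 = 23.220.

23.220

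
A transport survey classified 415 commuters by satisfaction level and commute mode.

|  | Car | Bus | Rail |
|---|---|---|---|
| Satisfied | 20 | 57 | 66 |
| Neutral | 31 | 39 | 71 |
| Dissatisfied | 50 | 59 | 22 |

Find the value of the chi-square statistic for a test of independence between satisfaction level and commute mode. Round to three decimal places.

Row totals: 143, 141, 131. Column totals: 101, 155, 159. Grand total N = 415.
Expected counts (row total × column total / N):
  Satisfied, Car: 143×101/415 = 34.8024
  Satisfied, Bus: 143×155/415 = 53.4096
  Satisfied, Rail: 143×159/415 = 54.7880
  Neutral, Car: 141×101/415 = 34.3157
  Neutral, Bus: 141×155/415 = 52.6627
  Neutral, Rail: 141×159/415 = 54.0217
  Dissatisfied, Car: 131×101/415 = 31.8819
  Dissatisfied, Bus: 131×155/415 = 48.9277
  Dissatisfied, Rail: 131×159/415 = 50.1904
Contributions (O − E)²/E:
  (20 − 34.8024)²/34.8024 = 6.2959
  (57 − 53.4096)²/53.4096 = 0.2414
  (66 − 54.7880)²/54.7880 = 2.2945
  (31 − 34.3157)²/34.3157 = 0.3204
  (39 − 52.6627)²/52.6627 = 3.5446
  (71 − 54.0217)²/54.0217 = 5.3361
  (50 − 31.8819)²/31.8819 = 10.2963
  (59 − 48.9277)²/48.9277 = 2.0735
  (22 − 50.1904)²/50.1904 = 15.8337
χ² = 6.2959 + 0.2414 + 2.2945 + 0.3204 + 3.5446 + 5.3361 + 10.2963 + 2.0735 + 15.8337 = 46.236

46.236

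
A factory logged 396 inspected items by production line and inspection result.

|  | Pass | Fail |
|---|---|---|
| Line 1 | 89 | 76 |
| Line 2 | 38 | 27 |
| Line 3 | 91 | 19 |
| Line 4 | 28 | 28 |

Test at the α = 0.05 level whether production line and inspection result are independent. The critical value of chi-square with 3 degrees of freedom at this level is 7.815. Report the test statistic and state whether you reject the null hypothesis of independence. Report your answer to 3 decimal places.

Row totals: 165, 65, 110, 56. Column totals: 246, 150. Grand total N = 396.
Expected counts (row total × column total / N):
  Line 1, Pass: 165×246/396 = 102.5000
  Line 1, Fail: 165×150/396 = 62.5000
  Line 2, Pass: 65×246/396 = 40.3788
  Line 2, Fail: 65×150/396 = 24.6212
  Line 3, Pass: 110×246/396 = 68.3333
  Line 3, Fail: 110×150/396 = 41.6667
  Line 4, Pass: 56×246/396 = 34.7879
  Line 4, Fail: 56×150/396 = 21.2121
Contributions (O − E)²/E:
  (89 − 102.5000)²/102.5000 = 1.7780
  (76 − 62.5000)²/62.5000 = 2.9160
  (38 − 40.3788)²/40.3788 = 0.1401
  (27 − 24.6212)²/24.6212 = 0.2298
  (91 − 68.3333)²/68.3333 = 7.5187
  (19 − 41.6667)²/41.6667 = 12.3307
  (28 − 34.7879)²/34.7879 = 1.3245
  (28 − 21.2121)²/21.2121 = 2.1721
χ² = 1.7780 + 2.9160 + 0.1401 + 0.2298 + 7.5187 + 12.3307 + 1.3245 + 2.1721 = 28.410
df = (4−1)(2−1) = 3. Since 28.410 > 7.815, reject the null hypothesis of independence at α = 0.05.

28.410; reject H₀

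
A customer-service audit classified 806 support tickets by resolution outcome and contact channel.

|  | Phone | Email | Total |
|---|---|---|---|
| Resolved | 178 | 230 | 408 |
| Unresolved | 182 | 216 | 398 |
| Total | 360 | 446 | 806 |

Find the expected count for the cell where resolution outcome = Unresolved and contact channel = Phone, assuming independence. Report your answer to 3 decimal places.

177.767

Row total (Unresolved) = 398; column total (Phone) = 360; grand total N = 806.
Expected count = (row total × column total) / N = 398 × 360 / 806 = 177.767.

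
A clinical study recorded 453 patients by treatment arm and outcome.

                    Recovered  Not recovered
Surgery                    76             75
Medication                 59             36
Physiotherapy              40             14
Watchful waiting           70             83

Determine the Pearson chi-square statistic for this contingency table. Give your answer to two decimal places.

Row totals: 151, 95, 54, 153. Column totals: 245, 208. Grand total N = 453.
Expected counts (row total × column total / N):
  Surgery, Recovered: 151×245/453 = 81.667
  Surgery, Not recovered: 151×208/453 = 69.333
  Medication, Recovered: 95×245/453 = 51.380
  Medication, Not recovered: 95×208/453 = 43.620
  Physiotherapy, Recovered: 54×245/453 = 29.205
  Physiotherapy, Not recovered: 54×208/453 = 24.795
  Watchful waiting, Recovered: 153×245/453 = 82.748
  Watchful waiting, Not recovered: 153×208/453 = 70.252
Contributions (O − E)²/E:
  (76 − 81.667)²/81.667 = 0.3932
  (75 − 69.333)²/69.333 = 0.4632
  (59 − 51.380)²/51.380 = 1.1301
  (36 − 43.620)²/43.620 = 1.3311
  (40 − 29.205)²/29.205 = 3.9901
  (14 − 24.795)²/24.795 = 4.6998
  (70 − 82.748)²/82.748 = 1.9639
  (83 − 70.252)²/70.252 = 2.3133
χ² = 0.3932 + 0.4632 + 1.1301 + 1.3311 + 3.9901 + 4.6998 + 1.9639 + 2.3133 = 16.28

16.28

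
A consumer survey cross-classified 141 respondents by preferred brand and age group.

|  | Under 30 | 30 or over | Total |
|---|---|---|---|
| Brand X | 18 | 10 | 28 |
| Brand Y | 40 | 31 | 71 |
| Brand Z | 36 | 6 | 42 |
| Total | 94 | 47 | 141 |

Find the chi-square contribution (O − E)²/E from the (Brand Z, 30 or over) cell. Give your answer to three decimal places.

4.571

Row total (Brand Z) = 42; column total (30 or over) = 47; N = 141.
Expected count E = 42 × 47 / 141 = 14.0000.
Contribution = (O − E)²/E = (6 − 14.0000)² / 14.0000 = 4.571.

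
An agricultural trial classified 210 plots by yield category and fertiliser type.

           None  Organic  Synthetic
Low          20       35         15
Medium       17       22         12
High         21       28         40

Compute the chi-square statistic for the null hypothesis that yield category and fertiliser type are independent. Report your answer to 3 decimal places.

Row totals: 70, 51, 89. Column totals: 58, 85, 67. Grand total N = 210.
Expected counts (row total × column total / N):
  Low, None: 70×58/210 = 19.3333
  Low, Organic: 70×85/210 = 28.3333
  Low, Synthetic: 70×67/210 = 22.3333
  Medium, None: 51×58/210 = 14.0857
  Medium, Organic: 51×85/210 = 20.6429
  Medium, Synthetic: 51×67/210 = 16.2714
  High, None: 89×58/210 = 24.5810
  High, Organic: 89×85/210 = 36.0238
  High, Synthetic: 89×67/210 = 28.3952
Contributions (O − E)²/E:
  (20 − 19.3333)²/19.3333 = 0.0230
  (35 − 28.3333)²/28.3333 = 1.5686
  (15 − 22.3333)²/22.3333 = 2.4079
  (17 − 14.0857)²/14.0857 = 0.6030
  (22 − 20.6429)²/20.6429 = 0.0892
  (12 − 16.2714)²/16.2714 = 1.1213
  (21 − 24.5810)²/24.5810 = 0.5217
  (28 − 36.0238)²/36.0238 = 1.7872
  (40 − 28.3952)²/28.3952 = 4.7428
χ² = 0.0230 + 1.5686 + 2.4079 + 0.6030 + 0.0892 + 1.1213 + 0.5217 + 1.7872 + 4.7428 = 12.865

12.865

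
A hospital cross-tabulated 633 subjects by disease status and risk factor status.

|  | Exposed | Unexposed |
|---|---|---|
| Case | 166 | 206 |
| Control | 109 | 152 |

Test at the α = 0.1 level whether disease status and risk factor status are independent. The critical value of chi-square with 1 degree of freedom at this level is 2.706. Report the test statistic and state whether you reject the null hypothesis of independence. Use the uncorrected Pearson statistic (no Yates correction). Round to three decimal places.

Row totals: 372, 261. Column totals: 275, 358. Grand total N = 633.
Expected counts (row total × column total / N):
  Case, Exposed: 372×275/633 = 161.6114
  Case, Unexposed: 372×358/633 = 210.3886
  Control, Exposed: 261×275/633 = 113.3886
  Control, Unexposed: 261×358/633 = 147.6114
Contributions (O − E)²/E:
  (166 − 161.6114)²/161.6114 = 0.1192
  (206 − 210.3886)²/210.3886 = 0.0915
  (109 − 113.3886)²/113.3886 = 0.1699
  (152 − 147.6114)²/147.6114 = 0.1305
χ² = 0.1192 + 0.0915 + 0.1699 + 0.1305 = 0.511
df = (2−1)(2−1) = 1. Since 0.511 < 2.706, fail to reject the null hypothesis of independence at α = 0.1.

0.511; fail to reject H₀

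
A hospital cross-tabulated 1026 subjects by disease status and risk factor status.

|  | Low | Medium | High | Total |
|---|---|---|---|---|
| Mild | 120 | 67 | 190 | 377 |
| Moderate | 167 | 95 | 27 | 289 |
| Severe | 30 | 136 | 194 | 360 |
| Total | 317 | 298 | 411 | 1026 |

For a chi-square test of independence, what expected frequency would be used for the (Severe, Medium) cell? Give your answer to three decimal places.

104.561

Row total (Severe) = 360; column total (Medium) = 298; grand total N = 1026.
Expected count = (row total × column total) / N = 360 × 298 / 1026 = 104.561.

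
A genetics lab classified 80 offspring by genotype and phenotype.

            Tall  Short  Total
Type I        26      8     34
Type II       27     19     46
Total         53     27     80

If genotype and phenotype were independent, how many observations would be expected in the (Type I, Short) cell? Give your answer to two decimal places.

11.48

Row total (Type I) = 34; column total (Short) = 27; grand total N = 80.
Expected count = (row total × column total) / N = 34 × 27 / 80 = 11.48.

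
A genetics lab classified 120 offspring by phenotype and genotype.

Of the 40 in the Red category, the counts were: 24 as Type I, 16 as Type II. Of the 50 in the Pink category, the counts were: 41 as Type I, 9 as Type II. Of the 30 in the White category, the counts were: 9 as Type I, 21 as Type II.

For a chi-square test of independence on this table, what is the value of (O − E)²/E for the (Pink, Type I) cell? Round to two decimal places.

Row total (Pink) = 50; column total (Type I) = 74; N = 120.
Expected count E = 50 × 74 / 120 = 30.833.
Contribution = (O − E)²/E = (41 − 30.833)² / 30.833 = 3.35.

3.35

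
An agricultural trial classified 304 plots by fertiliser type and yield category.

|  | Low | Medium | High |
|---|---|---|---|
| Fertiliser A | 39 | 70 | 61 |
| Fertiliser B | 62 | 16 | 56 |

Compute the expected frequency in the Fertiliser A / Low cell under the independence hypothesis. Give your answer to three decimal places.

56.480

Row total (Fertiliser A) = 170; column total (Low) = 101; grand total N = 304.
Expected count = (row total × column total) / N = 170 × 101 / 304 = 56.480.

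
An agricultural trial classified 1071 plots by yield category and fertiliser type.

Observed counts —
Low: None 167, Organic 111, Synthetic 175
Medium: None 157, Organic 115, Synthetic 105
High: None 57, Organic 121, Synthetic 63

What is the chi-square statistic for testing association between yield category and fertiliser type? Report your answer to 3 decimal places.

Row totals: 453, 377, 241. Column totals: 381, 347, 343. Grand total N = 1071.
Expected counts (row total × column total / N):
  Low, None: 453×381/1071 = 161.1513
  Low, Organic: 453×347/1071 = 146.7703
  Low, Synthetic: 453×343/1071 = 145.0784
  Medium, None: 377×381/1071 = 134.1148
  Medium, Organic: 377×347/1071 = 122.1466
  Medium, Synthetic: 377×343/1071 = 120.7386
  High, None: 241×381/1071 = 85.7339
  High, Organic: 241×347/1071 = 78.0831
  High, Synthetic: 241×343/1071 = 77.1830
Contributions (O − E)²/E:
  (167 − 161.1513)²/161.1513 = 0.2123
  (111 − 146.7703)²/146.7703 = 8.7178
  (175 − 145.0784)²/145.0784 = 6.1712
  (157 − 134.1148)²/134.1148 = 3.9051
  (115 − 122.1466)²/122.1466 = 0.4181
  (105 − 120.7386)²/120.7386 = 2.0516
  (57 − 85.7339)²/85.7339 = 9.6302
  (121 − 78.0831)²/78.0831 = 23.5885
  (63 − 77.1830)²/77.1830 = 2.6062
χ² = 0.2123 + 8.7178 + 6.1712 + 3.9051 + 0.4181 + 2.0516 + 9.6302 + 23.5885 + 2.6062 = 57.301

57.301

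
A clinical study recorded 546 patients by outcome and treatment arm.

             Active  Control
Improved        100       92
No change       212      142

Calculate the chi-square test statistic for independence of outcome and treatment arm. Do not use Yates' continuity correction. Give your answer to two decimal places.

3.10

Row totals: 192, 354. Column totals: 312, 234. Grand total N = 546.
Expected counts (row total × column total / N):
  Improved, Active: 192×312/546 = 109.714
  Improved, Control: 192×234/546 = 82.286
  No change, Active: 354×312/546 = 202.286
  No change, Control: 354×234/546 = 151.714
Contributions (O − E)²/E:
  (100 − 109.714)²/109.714 = 0.8601
  (92 − 82.286)²/82.286 = 1.1468
  (212 − 202.286)²/202.286 = 0.4665
  (142 − 151.714)²/151.714 = 0.6220
χ² = 0.8601 + 1.1468 + 0.4665 + 0.6220 = 3.10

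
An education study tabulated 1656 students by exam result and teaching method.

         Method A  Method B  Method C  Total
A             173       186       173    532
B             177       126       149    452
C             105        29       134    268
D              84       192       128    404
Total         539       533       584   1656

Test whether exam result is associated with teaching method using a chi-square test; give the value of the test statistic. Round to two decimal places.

118.05

Grand total N = 1656.
Expected counts (row total × column total / N):
  A, Method A: 532×539/1656 = 173.157
  A, Method B: 532×533/1656 = 171.229
  A, Method C: 532×584/1656 = 187.614
  B, Method A: 452×539/1656 = 147.118
  B, Method B: 452×533/1656 = 145.481
  B, Method C: 452×584/1656 = 159.401
  C, Method A: 268×539/1656 = 87.229
  C, Method B: 268×533/1656 = 86.258
  C, Method C: 268×584/1656 = 94.512
  D, Method A: 404×539/1656 = 131.495
  D, Method B: 404×533/1656 = 130.031
  D, Method C: 404×584/1656 = 142.473
Contributions (O − E)²/E:
  (173 − 173.157)²/173.157 = 0.0001
  (186 − 171.229)²/171.229 = 1.2742
  (173 − 187.614)²/187.614 = 1.1383
  (177 − 147.118)²/147.118 = 6.0695
  (126 − 145.481)²/145.481 = 2.6087
  (149 − 159.401)²/159.401 = 0.6787
  (105 − 87.229)²/87.229 = 3.6205
  (29 − 86.258)²/86.258 = 38.0078
  (134 − 94.512)²/94.512 = 16.4985
  (84 − 131.495)²/131.495 = 17.1548
  (192 − 130.031)²/130.031 = 29.5326
  (128 − 142.473)²/142.473 = 1.4702
χ² = 0.0001 + 1.2742 + 1.1383 + 6.0695 + 2.6087 + 0.6787 + 3.6205 + 38.0078 + 16.4985 + 17.1548 + 29.5326 + 1.4702 = 118.05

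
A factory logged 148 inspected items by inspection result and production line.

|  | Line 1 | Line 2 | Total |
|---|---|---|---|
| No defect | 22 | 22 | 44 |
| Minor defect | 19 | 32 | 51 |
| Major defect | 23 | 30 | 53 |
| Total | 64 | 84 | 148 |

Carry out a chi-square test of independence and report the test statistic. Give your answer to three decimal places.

1.564

Grand total N = 148.
Expected counts (row total × column total / N):
  No defect, Line 1: 44×64/148 = 19.0270
  No defect, Line 2: 44×84/148 = 24.9730
  Minor defect, Line 1: 51×64/148 = 22.0541
  Minor defect, Line 2: 51×84/148 = 28.9459
  Major defect, Line 1: 53×64/148 = 22.9189
  Major defect, Line 2: 53×84/148 = 30.0811
Contributions (O − E)²/E:
  (22 − 19.0270)²/19.0270 = 0.4645
  (22 − 24.9730)²/24.9730 = 0.3539
  (19 − 22.0541)²/22.0541 = 0.4229
  (32 − 28.9459)²/28.9459 = 0.3222
  (23 − 22.9189)²/22.9189 = 0.0003
  (30 − 30.0811)²/30.0811 = 0.0002
χ² = 0.4645 + 0.3539 + 0.4229 + 0.3222 + 0.0003 + 0.0002 = 1.564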